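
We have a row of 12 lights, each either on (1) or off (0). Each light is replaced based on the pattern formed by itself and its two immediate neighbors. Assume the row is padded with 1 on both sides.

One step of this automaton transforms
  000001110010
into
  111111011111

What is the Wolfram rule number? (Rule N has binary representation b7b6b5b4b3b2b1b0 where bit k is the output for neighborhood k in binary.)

127

position 6: 111 → 0  (bit 7 = 0)
position 7: 110 → 1  (bit 6 = 1)
position 11: 101 → 1  (bit 5 = 1)
position 0: 100 → 1  (bit 4 = 1)
position 5: 011 → 1  (bit 3 = 1)
position 10: 010 → 1  (bit 2 = 1)
position 4: 001 → 1  (bit 1 = 1)
position 1: 000 → 1  (bit 0 = 1)
bits b7..b0 = 01111111 = 127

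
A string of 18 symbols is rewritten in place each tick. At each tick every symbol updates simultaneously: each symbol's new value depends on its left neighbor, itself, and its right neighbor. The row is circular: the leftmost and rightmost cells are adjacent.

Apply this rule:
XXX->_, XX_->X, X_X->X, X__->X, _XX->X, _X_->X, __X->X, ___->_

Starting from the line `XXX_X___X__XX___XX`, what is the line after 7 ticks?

XXXX__XXXXXX__XX_X

tick 1: __XXXX_XXXXXXX_XX_
tick 2: _XX__XXX_____XXXXX
tick 3: XXXXXX_XX___XX___X
tick 4: _____XXXXX_XXXX_XX
tick 5: X___XX___XXX__XXXX
tick 6: XX_XXXX_XX_XXXX___
tick 7: XXXX__XXXXXX__XX_X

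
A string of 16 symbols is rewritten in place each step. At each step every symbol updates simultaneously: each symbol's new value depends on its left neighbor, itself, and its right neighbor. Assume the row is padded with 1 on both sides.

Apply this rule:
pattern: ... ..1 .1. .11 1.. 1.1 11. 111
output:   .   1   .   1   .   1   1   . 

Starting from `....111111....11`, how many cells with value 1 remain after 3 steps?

...11....1...11.
..111...1...1111
.11.1..1...11...
count of 1: 6

6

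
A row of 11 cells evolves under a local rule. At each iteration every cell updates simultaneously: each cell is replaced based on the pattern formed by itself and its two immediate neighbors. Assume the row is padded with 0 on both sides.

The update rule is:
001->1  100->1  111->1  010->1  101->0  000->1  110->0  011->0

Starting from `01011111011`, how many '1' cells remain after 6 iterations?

3

11001110000
00110101111
11000100110
00111111001
11011110111
00001100010
count of 1: 3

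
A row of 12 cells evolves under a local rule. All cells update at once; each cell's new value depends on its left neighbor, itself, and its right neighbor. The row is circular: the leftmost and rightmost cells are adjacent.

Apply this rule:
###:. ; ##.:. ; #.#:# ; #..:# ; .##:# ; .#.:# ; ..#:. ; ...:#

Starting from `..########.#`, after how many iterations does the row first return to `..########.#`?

#.#.......##
.########.#.
.#.......###
########.#..
#.......###.
#######.#..#
.......###.#
######.#..##
......###.#.
#####.#..###
.....###.#..
####.#..####
....###.#...
###.#..#####
...###.#....
##.#..######
..###.#.....
#.#..#######
.###.#......
.#..########
###.#.......
#..########.
##.#.......#
..########.#

24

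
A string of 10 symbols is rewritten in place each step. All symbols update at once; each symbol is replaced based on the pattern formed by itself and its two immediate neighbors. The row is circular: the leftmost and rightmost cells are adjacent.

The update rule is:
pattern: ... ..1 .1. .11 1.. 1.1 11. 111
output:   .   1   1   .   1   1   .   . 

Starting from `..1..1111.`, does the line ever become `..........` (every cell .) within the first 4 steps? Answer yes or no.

no

.1111....1
1....1..11
.1..1111..
1111....1.
step 4 is 1111....1., still not uniform .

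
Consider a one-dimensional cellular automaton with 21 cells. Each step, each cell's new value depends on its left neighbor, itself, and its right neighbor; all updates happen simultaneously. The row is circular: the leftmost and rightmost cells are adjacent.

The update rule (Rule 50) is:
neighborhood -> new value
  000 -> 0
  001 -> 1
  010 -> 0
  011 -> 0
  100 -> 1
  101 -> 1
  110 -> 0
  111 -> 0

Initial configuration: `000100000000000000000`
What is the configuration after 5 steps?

001010000000000000000
010101000000000000000
101010100000000000000
010101010000000000001
101010101000000000010

101010101000000000010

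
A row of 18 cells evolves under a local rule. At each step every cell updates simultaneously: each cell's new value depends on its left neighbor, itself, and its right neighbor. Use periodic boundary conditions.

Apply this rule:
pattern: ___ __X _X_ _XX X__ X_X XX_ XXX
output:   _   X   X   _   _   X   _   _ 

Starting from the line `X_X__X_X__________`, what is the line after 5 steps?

XX___________XX___

XXX_XXXX_________X
___X____________X_
__XX___________XX_
_X____________X___
XX___________XX___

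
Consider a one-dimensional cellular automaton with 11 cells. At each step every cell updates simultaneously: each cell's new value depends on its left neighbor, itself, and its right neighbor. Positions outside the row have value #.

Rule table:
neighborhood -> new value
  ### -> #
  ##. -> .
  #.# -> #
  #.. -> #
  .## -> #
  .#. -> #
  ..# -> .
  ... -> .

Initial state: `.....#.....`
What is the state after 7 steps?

#....##....
.#...#.#...
###..####..
##.#.###.#.
#.#####.###
.#####.####
#####.#####

#####.#####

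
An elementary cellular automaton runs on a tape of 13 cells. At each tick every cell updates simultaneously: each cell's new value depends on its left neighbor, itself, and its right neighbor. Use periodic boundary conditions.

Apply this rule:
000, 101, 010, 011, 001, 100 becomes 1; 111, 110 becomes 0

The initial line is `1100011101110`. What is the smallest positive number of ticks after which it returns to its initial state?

1011110011001
0110001110111
1101111001100
1011000111011
0110111100110
1101100011101
0011011110011
1110110001110
1001101111001
0111011000111
1100110111100
1011101100011
0110011011110
1101110110001
0011001101111
1110111011000
1001100110111
0111011101100
1100110011011
0011101110110
1110011001101
0001110111011
1111001100110
1000111011101
0111100110011
1100011101110

26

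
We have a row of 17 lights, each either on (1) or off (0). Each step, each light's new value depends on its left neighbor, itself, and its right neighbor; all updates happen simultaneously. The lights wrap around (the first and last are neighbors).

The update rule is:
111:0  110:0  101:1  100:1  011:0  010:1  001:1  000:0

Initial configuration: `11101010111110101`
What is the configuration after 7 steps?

11110001110111011

00011111000001110
00100000100010001
11110001110111011
00001010001000100
00011111011101110
00100000100010001  (repeats step 2; period 4)
step 7: 11110001110111011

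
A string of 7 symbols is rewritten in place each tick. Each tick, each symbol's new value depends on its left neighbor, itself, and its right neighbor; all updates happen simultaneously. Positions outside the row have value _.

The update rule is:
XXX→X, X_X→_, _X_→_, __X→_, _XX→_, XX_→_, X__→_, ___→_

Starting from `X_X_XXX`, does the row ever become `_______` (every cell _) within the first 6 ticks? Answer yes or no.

yes

_____X_
_______
all cells are _ at tick 2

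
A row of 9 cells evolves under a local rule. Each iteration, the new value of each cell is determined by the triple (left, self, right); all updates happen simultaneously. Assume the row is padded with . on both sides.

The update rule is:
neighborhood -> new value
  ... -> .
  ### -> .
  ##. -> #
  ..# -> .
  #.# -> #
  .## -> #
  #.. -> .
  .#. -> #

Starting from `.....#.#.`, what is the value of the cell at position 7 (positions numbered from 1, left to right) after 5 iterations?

.....###.
.....#.#.  (repeats iteration 0; period 2)
iteration 5: .....###.
position 7 holds #

#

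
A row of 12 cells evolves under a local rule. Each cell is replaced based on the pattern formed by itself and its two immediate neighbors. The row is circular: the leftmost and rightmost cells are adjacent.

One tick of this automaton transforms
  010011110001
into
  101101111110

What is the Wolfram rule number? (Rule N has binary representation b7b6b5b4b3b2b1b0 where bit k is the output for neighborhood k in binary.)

position 5: 111 → 1  (bit 7 = 1)
position 7: 110 → 1  (bit 6 = 1)
position 0: 101 → 1  (bit 5 = 1)
position 2: 100 → 1  (bit 4 = 1)
position 4: 011 → 0  (bit 3 = 0)
position 1: 010 → 0  (bit 2 = 0)
position 3: 001 → 1  (bit 1 = 1)
position 9: 000 → 1  (bit 0 = 1)
bits b7..b0 = 11110011 = 243

243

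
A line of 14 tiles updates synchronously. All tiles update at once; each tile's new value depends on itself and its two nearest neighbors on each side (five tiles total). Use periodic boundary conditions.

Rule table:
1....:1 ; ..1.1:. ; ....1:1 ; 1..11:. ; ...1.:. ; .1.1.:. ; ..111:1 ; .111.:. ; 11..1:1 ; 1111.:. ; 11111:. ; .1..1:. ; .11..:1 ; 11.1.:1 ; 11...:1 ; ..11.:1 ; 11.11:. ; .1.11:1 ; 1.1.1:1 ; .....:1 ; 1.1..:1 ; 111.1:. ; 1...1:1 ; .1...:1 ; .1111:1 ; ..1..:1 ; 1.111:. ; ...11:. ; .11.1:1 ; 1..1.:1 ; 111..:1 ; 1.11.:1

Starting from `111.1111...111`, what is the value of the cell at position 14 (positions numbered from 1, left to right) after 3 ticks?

.....1.111.11.
1111..1....111
...1111111.11.
position 14 holds .

.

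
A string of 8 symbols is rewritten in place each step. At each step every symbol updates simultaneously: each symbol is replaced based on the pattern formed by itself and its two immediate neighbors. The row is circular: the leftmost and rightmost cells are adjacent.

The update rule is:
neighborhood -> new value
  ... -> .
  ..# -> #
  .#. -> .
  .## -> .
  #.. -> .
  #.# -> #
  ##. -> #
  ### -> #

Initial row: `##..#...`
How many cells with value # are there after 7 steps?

.#.#...#
#.#...#.
.#...#.#
#...#.#.
...#.#.#
..#.#.#.
.#.#.#..
count of #: 3

3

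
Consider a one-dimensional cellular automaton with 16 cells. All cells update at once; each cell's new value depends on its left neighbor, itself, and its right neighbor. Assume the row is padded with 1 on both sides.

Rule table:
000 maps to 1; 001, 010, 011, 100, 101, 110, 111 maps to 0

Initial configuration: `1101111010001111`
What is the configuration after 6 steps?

0111111110001110

0000000000100000
0111111110001110
0000000000100000  (repeats step 1; period 2)
step 6: 0111111110001110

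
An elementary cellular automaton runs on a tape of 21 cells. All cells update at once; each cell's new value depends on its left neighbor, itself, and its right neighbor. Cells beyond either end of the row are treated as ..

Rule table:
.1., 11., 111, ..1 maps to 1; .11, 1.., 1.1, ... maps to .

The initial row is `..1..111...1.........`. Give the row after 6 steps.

1.1.1..1.1.1.........

.11.1.11..11.........
1.1.1..1.1.1.........
1.1.1.11.1.1.........
1.1.1..1.1.1.........  (repeats step 2; period 2)
step 6: 1.1.1..1.1.1.........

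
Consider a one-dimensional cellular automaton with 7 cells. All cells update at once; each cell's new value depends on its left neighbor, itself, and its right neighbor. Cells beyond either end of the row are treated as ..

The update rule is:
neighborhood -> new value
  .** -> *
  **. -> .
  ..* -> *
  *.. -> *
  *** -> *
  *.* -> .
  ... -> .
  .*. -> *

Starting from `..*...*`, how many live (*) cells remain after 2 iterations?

.***.**
***..*.
count of *: 4

4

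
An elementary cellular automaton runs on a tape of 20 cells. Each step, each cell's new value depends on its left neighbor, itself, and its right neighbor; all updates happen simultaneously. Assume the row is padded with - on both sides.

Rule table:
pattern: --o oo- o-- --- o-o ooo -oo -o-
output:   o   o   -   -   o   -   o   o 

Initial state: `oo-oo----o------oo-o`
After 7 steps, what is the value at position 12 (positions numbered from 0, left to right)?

-

ooooo---oo-----ooooo
o---o--ooo----oo---o
o--oo-oo-o---ooo--oo
o-oooooooo--oo-o-ooo
ooo------o-ooooooo-o
o-o-----oooo-----ooo
ooo----oo--o----oo-o
position 12 holds -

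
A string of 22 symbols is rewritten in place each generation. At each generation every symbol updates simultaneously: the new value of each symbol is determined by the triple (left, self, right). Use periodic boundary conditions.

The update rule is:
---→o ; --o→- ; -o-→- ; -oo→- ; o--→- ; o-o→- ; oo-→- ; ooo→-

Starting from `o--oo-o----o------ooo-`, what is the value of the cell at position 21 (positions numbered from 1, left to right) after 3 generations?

-

generation 1: --------oo---oooo-----
generation 2: ooooooo----o------oooo
generation 3: --------oo---oooo-----
position 21 holds -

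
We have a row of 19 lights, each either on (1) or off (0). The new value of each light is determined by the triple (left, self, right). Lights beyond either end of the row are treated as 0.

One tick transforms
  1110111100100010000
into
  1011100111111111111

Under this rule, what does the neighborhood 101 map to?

1

At position 3 the neighborhood is 101; the next row has 1 there.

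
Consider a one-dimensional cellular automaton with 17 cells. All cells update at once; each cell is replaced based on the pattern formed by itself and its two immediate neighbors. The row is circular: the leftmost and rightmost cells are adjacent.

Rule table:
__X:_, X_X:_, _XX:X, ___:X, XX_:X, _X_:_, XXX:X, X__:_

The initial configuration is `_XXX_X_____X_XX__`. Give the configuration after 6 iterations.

_XXX_X_XXX_X_XX__

iteration 1: _XXX___XXX___XX_X
iteration 2: _XXX_X_XXX_X_XX__
iteration 3: _XXX___XXX___XX_X  (repeats iteration 1; period 2)
iteration 6: _XXX_X_XXX_X_XX__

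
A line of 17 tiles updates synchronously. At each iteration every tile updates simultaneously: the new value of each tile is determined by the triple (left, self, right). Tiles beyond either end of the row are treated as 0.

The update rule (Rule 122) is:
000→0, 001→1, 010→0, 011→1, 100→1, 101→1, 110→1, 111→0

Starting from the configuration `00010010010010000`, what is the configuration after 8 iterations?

iteration 1: 00101101101101000
iteration 2: 01011111111110100
iteration 3: 10110000000011010
iteration 4: 01111000000111101
iteration 5: 11001100001100110
iteration 6: 11111110011111111
iteration 7: 10000011110000001
iteration 8: 01000110011000010

01000110011000010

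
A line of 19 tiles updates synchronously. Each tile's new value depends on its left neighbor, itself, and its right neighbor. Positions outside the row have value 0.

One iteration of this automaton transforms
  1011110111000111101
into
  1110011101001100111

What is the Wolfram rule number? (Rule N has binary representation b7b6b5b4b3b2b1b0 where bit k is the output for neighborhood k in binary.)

position 3: 111 → 0  (bit 7 = 0)
position 5: 110 → 1  (bit 6 = 1)
position 1: 101 → 1  (bit 5 = 1)
position 10: 100 → 0  (bit 4 = 0)
position 2: 011 → 1  (bit 3 = 1)
position 0: 010 → 1  (bit 2 = 1)
position 12: 001 → 1  (bit 1 = 1)
position 11: 000 → 0  (bit 0 = 0)
bits b7..b0 = 01101110 = 110

110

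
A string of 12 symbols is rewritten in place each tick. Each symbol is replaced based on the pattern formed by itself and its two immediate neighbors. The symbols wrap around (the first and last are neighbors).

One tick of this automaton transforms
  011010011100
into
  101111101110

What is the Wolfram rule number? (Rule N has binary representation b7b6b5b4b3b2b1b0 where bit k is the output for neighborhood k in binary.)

246

position 8: 111 → 1  (bit 7 = 1)
position 2: 110 → 1  (bit 6 = 1)
position 3: 101 → 1  (bit 5 = 1)
position 5: 100 → 1  (bit 4 = 1)
position 1: 011 → 0  (bit 3 = 0)
position 4: 010 → 1  (bit 2 = 1)
position 0: 001 → 1  (bit 1 = 1)
position 11: 000 → 0  (bit 0 = 0)
bits b7..b0 = 11110110 = 246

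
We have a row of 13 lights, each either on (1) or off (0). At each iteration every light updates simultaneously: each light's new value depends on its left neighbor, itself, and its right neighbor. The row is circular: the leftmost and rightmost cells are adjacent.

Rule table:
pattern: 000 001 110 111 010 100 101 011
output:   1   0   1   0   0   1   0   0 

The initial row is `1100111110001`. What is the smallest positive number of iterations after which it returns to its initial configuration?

0110000011100
0011111000111
1000001110001
1111100011100
0000111000110
1110001110011
0011100011000
1000111001111
1110001100000
0011100111110
1000110000011
1110011111000
0011000001110
1001111100011
1100000111000
0111110001110
0000011100011
1111000111001
0001110001100
1100011100111
0111000110000
0001110011111
1100011000001
0111001111100
0001100000111
1100111110001

26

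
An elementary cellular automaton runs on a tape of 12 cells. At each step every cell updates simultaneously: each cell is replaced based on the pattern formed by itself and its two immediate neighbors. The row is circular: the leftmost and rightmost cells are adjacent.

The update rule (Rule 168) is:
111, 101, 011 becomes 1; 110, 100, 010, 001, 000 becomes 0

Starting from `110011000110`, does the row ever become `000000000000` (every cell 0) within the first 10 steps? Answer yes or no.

step 1: 100010000101
step 2: 000000000011
step 3: 000000000010
step 4: 000000000000
all cells are 0 at step 4

yes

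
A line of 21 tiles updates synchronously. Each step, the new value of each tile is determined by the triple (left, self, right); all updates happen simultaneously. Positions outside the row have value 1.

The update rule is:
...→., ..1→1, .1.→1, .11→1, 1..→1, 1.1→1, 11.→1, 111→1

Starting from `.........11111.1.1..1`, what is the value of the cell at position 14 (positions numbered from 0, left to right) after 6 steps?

1

step 1: 1.......1111111111111
step 2: 11.....11111111111111
step 3: 111...111111111111111
step 4: 1111.1111111111111111
step 5: 111111111111111111111
step 6: 111111111111111111111
position 14 holds 1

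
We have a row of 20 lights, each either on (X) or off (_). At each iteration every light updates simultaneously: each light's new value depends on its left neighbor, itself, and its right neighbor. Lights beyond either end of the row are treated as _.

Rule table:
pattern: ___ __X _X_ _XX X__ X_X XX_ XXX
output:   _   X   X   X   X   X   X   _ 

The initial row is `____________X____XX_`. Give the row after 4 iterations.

________XX___XXXX__X

___________XXX__XXXX
__________XX_XXXX__X
_________XXXXX__XXXX
________XX___XXXX__X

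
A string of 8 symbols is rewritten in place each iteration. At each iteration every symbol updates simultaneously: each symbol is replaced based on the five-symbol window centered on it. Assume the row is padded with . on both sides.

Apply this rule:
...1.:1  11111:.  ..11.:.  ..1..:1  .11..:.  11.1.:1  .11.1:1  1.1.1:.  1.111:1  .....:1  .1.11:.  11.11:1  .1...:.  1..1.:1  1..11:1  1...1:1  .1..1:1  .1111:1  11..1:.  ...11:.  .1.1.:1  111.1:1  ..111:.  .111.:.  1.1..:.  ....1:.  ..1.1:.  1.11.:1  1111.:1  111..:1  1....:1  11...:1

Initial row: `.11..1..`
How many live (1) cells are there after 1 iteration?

....11.1
count of 1: 3

3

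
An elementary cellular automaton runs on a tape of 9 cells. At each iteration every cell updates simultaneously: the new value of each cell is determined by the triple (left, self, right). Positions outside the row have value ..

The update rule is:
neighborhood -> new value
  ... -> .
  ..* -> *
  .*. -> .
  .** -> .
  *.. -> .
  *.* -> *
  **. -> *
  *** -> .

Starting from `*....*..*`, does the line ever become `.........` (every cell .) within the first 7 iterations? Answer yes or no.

no

iteration 1: ....*..*.
iteration 2: ...*..*..
iteration 3: ..*..*...
iteration 4: .*..*....
iteration 5: *..*.....
iteration 6: ..*......
iteration 7: .*.......
iteration 7 is .*......., still not uniform .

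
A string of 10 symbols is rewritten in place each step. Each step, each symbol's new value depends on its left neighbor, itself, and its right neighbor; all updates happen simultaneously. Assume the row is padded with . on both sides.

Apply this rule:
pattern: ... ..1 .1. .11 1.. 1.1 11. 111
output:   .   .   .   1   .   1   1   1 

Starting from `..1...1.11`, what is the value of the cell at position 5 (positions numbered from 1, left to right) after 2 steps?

.

step 1: .......111
step 2: .......111
position 5 holds .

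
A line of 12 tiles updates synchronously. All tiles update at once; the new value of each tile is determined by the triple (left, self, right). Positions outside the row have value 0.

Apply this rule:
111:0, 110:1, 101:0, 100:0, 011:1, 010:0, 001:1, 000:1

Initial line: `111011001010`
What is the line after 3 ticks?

tick 1: 101011010000
tick 2: 000011000111
tick 3: 111111011101

111111011101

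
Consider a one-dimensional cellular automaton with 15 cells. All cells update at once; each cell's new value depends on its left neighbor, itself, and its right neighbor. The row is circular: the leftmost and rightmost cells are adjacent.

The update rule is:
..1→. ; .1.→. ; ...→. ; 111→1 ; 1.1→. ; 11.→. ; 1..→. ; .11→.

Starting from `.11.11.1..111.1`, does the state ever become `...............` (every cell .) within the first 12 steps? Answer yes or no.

...........1...
...............
all cells are . at step 2

yes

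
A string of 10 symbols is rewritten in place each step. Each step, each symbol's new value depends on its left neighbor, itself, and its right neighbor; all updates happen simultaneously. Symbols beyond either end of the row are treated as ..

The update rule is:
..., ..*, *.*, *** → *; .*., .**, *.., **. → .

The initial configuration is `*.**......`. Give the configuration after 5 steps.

...*.*..*.

.*...*****
*..**.***.
..*..*.*..
**..*.*..*
...*.*..*.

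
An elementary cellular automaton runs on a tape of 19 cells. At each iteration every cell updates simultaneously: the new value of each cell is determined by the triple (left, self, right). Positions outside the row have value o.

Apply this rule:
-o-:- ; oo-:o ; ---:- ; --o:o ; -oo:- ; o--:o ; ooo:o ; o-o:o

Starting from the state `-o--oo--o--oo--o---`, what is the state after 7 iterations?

ooooooo-oo-ooo-oo-o

o-oo-ooo-oo-ooo-o-o
oo-oo-ooo-oo-ooo-o-
ooo-oo-ooo-oo-ooo-o
oooo-oo-ooo-oo-ooo-
ooooo-oo-ooo-oo-ooo
oooooo-oo-ooo-oo-oo
ooooooo-oo-ooo-oo-o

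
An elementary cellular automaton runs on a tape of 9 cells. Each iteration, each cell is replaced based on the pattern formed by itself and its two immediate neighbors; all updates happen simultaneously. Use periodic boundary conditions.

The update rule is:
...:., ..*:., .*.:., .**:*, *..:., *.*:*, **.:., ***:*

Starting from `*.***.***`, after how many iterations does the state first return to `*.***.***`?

9

iteration 1: .***.****
iteration 2: ***.****.
iteration 3: **.****.*
iteration 4: *.****.**
iteration 5: .****.***
iteration 6: ****.***.
iteration 7: ***.***.*
iteration 8: **.***.**
iteration 9: *.***.***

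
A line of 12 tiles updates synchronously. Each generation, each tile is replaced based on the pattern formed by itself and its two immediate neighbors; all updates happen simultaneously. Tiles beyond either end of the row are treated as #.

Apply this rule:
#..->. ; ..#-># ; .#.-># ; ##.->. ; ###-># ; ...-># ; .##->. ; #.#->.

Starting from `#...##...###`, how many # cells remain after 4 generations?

4

..##...##.##
.#...##....#
.#.##...###.
.#....##.#..
count of #: 4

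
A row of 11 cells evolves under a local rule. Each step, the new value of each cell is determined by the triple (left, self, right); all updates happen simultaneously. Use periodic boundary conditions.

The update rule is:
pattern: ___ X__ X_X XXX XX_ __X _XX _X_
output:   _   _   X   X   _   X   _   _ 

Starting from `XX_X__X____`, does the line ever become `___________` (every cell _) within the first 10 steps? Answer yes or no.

no

step 1: __X__X____X
step 2: _X__X____X_
step 3: X__X____X__
step 4: __X____X__X
step 5: _X____X__X_
step 6: X____X__X__
step 7: ____X__X__X
step 8: ___X__X__X_
step 9: __X__X__X__
step 10: _X__X__X___
step 10 is _X__X__X___, still not uniform _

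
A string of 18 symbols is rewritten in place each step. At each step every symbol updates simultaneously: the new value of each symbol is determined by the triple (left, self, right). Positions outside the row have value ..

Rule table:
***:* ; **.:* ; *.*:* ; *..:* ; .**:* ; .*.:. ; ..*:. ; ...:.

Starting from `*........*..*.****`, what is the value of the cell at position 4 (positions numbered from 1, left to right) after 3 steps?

step 1: .*........*..*****
step 2: ..*........*.*****
step 3: ...*........******
position 4 holds *

*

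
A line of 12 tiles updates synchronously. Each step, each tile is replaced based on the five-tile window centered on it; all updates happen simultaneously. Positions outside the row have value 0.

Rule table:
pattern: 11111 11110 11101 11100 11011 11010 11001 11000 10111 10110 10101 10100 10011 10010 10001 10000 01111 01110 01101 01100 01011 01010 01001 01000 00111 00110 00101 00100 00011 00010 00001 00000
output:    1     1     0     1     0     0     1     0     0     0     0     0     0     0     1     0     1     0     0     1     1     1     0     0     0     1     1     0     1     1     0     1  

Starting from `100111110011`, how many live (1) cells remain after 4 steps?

000011111011
110101110001
100010010110
001100011010
count of 1: 5

5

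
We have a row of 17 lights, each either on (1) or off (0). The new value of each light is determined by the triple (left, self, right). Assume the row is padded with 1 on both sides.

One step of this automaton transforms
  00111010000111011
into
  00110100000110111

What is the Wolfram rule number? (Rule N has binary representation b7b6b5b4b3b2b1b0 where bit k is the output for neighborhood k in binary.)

position 3: 111 → 1  (bit 7 = 1)
position 4: 110 → 0  (bit 6 = 0)
position 5: 101 → 1  (bit 5 = 1)
position 0: 100 → 0  (bit 4 = 0)
position 2: 011 → 1  (bit 3 = 1)
position 6: 010 → 0  (bit 2 = 0)
position 1: 001 → 0  (bit 1 = 0)
position 8: 000 → 0  (bit 0 = 0)
bits b7..b0 = 10101000 = 168

168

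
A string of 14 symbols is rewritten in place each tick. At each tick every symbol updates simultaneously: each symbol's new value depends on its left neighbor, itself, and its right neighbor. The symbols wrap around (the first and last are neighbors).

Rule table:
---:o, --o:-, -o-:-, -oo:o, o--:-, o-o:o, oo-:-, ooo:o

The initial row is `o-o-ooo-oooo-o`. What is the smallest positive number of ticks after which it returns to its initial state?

14

-o-ooo-oooo-oo
o-ooo-oooo-oo-
-ooo-oooo-oo-o
ooo-oooo-oo-o-
oo-oooo-oo-o-o
o-oooo-oo-o-oo
-oooo-oo-o-ooo
oooo-oo-o-ooo-
ooo-oo-o-ooo-o
oo-oo-o-ooo-oo
o-oo-o-ooo-ooo
-oo-o-ooo-oooo
oo-o-ooo-oooo-
o-o-ooo-oooo-o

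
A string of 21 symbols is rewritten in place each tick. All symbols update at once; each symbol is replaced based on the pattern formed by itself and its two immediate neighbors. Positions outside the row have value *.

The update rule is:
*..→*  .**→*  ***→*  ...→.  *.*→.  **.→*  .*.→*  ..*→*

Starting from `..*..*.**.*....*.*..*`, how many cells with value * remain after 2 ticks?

18

******.**.**..**.****
******.**.******.****
count of *: 18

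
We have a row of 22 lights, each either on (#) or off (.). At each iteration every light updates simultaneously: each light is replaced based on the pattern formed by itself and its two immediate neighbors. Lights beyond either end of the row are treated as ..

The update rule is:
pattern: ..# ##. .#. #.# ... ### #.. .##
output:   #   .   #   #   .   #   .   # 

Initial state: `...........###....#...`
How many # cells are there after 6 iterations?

5

iteration 1: ..........###....##...
iteration 2: .........###....##....
iteration 3: ........###....##.....
iteration 4: .......###....##......
iteration 5: ......###....##.......
iteration 6: .....###....##........
count of #: 5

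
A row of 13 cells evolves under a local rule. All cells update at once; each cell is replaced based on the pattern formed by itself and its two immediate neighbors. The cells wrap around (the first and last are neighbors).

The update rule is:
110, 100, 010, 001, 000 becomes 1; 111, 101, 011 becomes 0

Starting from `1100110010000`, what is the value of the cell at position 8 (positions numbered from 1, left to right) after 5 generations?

1

0111011111111
0001000000001
1111111111111
0000000000000
1111111111111
position 8 holds 1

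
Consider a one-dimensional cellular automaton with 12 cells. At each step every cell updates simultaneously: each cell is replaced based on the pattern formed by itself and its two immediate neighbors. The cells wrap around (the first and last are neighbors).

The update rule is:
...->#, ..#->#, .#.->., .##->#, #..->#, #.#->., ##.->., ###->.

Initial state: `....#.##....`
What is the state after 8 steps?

####..#.####
....##..#...
#####.##.###
......#..#..
######.##.##
.......#..#.
#######.##.#
........#..#

........#..#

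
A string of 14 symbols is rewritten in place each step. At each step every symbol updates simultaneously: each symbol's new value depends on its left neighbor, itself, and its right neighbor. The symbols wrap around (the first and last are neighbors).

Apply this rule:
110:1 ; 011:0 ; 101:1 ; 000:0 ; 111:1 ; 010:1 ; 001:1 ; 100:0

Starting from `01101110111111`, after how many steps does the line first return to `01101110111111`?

14

10110111011111
11011011101111
11101101110111
11110110111011
11111011011101
11111101101110
01111110110111
10111111011011
11011111101101
11101111110110
01110111111011
10111011111101
11011101111110
01101110111111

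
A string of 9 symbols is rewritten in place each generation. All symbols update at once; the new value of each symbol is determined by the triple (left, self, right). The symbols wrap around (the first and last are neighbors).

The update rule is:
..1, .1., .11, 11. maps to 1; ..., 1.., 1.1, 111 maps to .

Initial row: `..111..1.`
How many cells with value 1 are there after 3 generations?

5

generation 1: .11.1.11.
generation 2: 111.1.11.
generation 3: 1.1.1.11.
count of 1: 5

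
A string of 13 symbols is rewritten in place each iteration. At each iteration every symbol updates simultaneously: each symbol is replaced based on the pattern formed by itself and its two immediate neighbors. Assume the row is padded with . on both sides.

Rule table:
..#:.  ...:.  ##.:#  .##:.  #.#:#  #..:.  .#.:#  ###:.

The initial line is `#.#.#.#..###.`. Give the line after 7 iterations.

#######....#.
......#....#.
......#....#.  (fixed point — unchanged through iteration 7)

......#....#.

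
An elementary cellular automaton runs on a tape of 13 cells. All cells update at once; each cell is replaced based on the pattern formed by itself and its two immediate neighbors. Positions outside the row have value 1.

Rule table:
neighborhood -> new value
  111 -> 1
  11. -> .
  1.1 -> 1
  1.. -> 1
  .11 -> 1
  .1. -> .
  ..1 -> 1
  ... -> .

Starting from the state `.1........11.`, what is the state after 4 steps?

.1.1.111.1111

step 1: 1.1......11.1
step 2: .1.1....11.11
step 3: 1.1.1..11.111
step 4: .1.1.111.1111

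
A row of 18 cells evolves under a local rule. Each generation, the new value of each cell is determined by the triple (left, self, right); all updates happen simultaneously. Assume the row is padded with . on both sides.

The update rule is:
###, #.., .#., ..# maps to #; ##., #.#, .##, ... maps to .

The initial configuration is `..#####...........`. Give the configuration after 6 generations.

..####.#...##.....

.#.###.#..........
##..#..##.........
..#####..#........
.#.###.####.......
##..#...##.#......
..####.#...##.....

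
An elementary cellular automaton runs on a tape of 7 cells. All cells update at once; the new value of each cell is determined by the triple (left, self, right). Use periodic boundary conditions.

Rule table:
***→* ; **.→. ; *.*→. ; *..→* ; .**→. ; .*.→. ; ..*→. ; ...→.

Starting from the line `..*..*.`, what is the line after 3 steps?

step 1: ...*..*
step 2: *...*..
step 3: .*...*.

.*...*.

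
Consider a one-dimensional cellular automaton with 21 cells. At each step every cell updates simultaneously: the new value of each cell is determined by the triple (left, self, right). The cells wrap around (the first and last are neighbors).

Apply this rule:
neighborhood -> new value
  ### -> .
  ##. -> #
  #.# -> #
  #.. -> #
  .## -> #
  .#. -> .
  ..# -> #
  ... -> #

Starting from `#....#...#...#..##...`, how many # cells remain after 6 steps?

.####.###.###.#######
##..###.###.###.....#
.####.###.###.#######  (repeats step 1; period 2)
step 6: ##..###.###.###.....#
count of #: 12

12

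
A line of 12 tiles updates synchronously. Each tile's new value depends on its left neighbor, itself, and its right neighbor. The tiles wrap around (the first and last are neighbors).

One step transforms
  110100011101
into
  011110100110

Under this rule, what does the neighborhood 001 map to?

At position 6 the neighborhood is 001; the next row has 1 there.

1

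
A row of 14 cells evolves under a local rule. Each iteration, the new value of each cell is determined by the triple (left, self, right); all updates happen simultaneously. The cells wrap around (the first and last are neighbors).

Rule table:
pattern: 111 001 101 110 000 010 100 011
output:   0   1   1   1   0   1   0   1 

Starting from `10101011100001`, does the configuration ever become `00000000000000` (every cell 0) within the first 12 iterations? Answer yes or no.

no

11111110100011
00000011100110
00000110101110
00001111111010
00011000001110
00111000011010
01101000111110
11111001100010
10001011100111
10011110101100
10110011111101
11110110000111
iteration 12 is 11110110000111, still not uniform 0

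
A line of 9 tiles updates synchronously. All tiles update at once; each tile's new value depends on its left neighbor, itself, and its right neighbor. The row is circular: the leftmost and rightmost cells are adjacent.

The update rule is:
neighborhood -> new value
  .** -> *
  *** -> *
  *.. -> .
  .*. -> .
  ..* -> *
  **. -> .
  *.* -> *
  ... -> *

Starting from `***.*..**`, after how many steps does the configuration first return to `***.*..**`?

**.*..***
*.*..****
.*..*****
*..*****.
..*****.*
.*****.*.
*****.*..
****.*..*
***.*..**

9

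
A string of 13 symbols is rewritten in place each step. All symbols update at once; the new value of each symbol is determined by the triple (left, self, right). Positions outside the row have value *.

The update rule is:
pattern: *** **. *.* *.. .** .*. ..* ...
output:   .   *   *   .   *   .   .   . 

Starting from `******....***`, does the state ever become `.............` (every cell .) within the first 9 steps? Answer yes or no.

.....*....*..
.............
all cells are . at step 2

yes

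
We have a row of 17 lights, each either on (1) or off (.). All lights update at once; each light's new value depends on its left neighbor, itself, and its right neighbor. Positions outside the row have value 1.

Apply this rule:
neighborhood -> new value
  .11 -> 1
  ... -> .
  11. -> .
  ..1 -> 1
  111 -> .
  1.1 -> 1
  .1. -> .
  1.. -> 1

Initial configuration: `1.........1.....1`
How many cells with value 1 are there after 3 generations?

.1.......1.1...11
1.1.....1.1.1.11.
.1.1...1.1.1.11.1
count of 1: 8

8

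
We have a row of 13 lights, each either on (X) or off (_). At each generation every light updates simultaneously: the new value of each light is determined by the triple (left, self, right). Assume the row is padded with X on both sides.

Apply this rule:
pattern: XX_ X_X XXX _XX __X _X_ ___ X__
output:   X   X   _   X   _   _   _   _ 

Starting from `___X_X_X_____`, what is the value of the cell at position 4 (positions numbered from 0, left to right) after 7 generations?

generation 1: ____X_X______
generation 2: _____X_______
generation 3: _____________
generation 4: _____________  (fixed point — unchanged through generation 7)
position 4 holds _

_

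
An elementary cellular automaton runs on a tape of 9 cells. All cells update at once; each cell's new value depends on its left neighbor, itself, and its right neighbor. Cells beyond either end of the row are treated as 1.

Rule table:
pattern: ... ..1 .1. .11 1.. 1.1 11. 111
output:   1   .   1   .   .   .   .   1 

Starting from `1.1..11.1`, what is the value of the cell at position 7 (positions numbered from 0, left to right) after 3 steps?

.

step 1: ..1......
step 2: ..1.1111.
step 3: ..1..11..
position 7 holds .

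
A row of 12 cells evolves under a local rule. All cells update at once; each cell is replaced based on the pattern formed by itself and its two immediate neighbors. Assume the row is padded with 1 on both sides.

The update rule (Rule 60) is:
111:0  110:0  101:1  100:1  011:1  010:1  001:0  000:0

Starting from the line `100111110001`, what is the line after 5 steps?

010001011001

010100001001
111110001101
000001001011
100001101110
010001011001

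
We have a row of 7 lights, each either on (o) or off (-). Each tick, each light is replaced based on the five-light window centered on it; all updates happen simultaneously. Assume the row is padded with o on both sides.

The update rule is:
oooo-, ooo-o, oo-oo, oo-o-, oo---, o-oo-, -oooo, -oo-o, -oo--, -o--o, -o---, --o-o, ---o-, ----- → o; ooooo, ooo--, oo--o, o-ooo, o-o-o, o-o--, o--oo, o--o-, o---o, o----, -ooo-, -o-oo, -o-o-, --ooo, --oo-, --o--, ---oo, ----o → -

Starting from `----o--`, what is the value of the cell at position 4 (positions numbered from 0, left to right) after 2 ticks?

-

o--o-o-
---o---
position 4 holds -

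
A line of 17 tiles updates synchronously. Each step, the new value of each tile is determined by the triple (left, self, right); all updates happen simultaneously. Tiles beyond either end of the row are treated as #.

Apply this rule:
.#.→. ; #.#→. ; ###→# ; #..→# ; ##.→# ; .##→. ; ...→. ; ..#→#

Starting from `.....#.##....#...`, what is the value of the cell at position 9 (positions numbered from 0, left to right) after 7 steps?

.

#...#...##..#.#.#
##.#.#.#.###.....
##........###...#
###......#.###.#.
####....#...##...
#####..#.#.#.##.#
#######.......#..
position 9 holds .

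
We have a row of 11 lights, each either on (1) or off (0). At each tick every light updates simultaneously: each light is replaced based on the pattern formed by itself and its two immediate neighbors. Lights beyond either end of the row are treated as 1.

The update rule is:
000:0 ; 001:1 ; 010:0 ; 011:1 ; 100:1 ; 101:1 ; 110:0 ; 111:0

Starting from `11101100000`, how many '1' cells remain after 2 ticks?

7

00011010001
10110101011
count of 1: 7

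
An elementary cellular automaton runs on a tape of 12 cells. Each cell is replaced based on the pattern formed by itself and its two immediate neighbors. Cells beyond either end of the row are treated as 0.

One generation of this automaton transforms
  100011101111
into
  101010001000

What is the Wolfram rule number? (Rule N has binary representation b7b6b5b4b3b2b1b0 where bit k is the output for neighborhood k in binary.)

position 5: 111 → 0  (bit 7 = 0)
position 6: 110 → 0  (bit 6 = 0)
position 7: 101 → 0  (bit 5 = 0)
position 1: 100 → 0  (bit 4 = 0)
position 4: 011 → 1  (bit 3 = 1)
position 0: 010 → 1  (bit 2 = 1)
position 3: 001 → 0  (bit 1 = 0)
position 2: 000 → 1  (bit 0 = 1)
bits b7..b0 = 00001101 = 13

13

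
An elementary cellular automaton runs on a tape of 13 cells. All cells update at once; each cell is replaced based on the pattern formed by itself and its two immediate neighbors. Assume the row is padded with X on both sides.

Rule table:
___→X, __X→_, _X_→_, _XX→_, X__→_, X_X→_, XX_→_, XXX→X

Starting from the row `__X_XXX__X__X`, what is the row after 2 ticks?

_XXX___XXXXX_

_____X_______
_XXX___XXXXX_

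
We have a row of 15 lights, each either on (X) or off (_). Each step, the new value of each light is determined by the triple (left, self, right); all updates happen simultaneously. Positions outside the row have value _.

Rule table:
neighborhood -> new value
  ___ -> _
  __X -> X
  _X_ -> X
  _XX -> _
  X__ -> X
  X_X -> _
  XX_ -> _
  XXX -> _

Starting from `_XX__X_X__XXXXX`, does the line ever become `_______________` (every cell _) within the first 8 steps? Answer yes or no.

X__XXX_XXX_____
XXX_______X____
___X_____XXX___
__XXX___X___X__
_X___X_XXX_XXX_
XXX_XX________X
______X______XX
_____XXX____X__
step 8 is _____XXX____X__, still not uniform _

no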